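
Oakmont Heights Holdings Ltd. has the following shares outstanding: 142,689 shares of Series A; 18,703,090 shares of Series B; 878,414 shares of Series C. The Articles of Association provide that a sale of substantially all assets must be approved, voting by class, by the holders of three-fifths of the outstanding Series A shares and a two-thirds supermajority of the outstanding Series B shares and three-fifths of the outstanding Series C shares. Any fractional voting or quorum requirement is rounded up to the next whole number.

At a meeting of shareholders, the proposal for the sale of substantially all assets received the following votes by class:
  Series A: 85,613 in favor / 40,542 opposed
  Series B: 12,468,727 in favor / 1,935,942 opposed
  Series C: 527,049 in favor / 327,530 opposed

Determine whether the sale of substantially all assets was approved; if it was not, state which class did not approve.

Not approved — the Series A shares did not give the required vote.

Series A: 3/5 of 142689 = 85613.40, rounded up to 85614; 85,614 required, 85,613 in favor — not approved.
Series B: 2/3 of 18703090 = 12468726.67, rounded up to 12468727; 12,468,727 required, 12,468,727 in favor — approved.
Series C: 3/5 of 878414 = 527048.40, rounded up to 527049; 527,049 required, 527,049 in favor — approved.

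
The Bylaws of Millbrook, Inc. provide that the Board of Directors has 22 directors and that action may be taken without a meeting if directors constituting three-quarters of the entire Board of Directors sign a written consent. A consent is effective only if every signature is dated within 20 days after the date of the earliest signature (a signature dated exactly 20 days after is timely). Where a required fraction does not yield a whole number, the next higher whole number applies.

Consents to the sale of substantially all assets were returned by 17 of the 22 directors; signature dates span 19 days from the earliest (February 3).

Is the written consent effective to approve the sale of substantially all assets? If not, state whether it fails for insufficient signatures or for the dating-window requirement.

Signatures required: three-quarters of 22 — 3/4 of 22 = 16.50, rounded up to 17, so 17 needed; 17 signed. Sufficient.
Dating window: the latest signature is 19 days after the earliest; the limit is 20 days. Within the window.

Effective — both the signature and dating-window requirements are satisfied.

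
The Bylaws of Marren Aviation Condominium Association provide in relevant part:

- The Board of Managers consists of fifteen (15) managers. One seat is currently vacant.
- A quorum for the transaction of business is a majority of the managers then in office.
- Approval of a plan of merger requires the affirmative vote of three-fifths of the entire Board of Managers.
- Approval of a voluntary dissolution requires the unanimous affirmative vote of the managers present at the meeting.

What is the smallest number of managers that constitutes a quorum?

A majority of 14 is 8.

8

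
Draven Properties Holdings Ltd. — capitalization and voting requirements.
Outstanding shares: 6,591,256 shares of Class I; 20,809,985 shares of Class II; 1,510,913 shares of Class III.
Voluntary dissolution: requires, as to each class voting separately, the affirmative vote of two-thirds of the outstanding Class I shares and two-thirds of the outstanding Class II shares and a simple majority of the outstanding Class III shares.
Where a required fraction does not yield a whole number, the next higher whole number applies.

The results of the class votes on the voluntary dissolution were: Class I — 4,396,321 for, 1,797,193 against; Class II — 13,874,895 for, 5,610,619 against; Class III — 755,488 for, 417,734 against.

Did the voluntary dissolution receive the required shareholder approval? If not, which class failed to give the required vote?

Approved — every class gave the required vote.

Class I: 2/3 of 6591256 = 4394170.67, rounded up to 4394171; 4,394,171 required, 4,396,321 in favor — approved.
Class II: 2/3 of 20809985 = 13873323.33, rounded up to 13873324; 13,873,324 required, 13,874,895 in favor — approved.
Class III: a majority of 1510913 is 755457; 755,457 required, 755,488 in favor — approved.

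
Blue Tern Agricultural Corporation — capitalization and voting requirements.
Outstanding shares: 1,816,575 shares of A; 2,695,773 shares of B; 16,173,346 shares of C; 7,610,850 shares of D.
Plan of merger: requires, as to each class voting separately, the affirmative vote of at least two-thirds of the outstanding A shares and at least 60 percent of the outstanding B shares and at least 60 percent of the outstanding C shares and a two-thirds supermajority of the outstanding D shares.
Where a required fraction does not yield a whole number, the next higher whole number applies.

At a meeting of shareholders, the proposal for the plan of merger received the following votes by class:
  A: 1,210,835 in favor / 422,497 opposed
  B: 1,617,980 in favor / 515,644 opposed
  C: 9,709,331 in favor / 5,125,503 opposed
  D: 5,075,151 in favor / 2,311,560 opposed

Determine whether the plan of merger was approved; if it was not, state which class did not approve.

A: 2/3 of 1816575 = 1211050; 1,211,050 required, 1,210,835 in favor — not approved.
B: 3/5 of 2695773 = 1617463.80, rounded up to 1617464; 1,617,464 required, 1,617,980 in favor — approved.
C: 3/5 of 16173346 = 9704007.60, rounded up to 9704008; 9,704,008 required, 9,709,331 in favor — approved.
D: 2/3 of 7610850 = 5073900; 5,073,900 required, 5,075,151 in favor — approved.

Not approved — the A shares did not give the required vote.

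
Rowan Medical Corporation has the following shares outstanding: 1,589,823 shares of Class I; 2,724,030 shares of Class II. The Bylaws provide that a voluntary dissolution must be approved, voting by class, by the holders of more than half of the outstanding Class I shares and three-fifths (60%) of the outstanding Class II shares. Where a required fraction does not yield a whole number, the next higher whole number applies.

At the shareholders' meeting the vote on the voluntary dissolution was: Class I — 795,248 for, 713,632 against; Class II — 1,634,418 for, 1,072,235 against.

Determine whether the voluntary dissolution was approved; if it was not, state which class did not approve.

Approved — every class gave the required vote.

Class I: a majority of 1589823 is 794912; 794,912 required, 795,248 in favor — approved.
Class II: 3/5 of 2724030 = 1634418; 1,634,418 required, 1,634,418 in favor — approved.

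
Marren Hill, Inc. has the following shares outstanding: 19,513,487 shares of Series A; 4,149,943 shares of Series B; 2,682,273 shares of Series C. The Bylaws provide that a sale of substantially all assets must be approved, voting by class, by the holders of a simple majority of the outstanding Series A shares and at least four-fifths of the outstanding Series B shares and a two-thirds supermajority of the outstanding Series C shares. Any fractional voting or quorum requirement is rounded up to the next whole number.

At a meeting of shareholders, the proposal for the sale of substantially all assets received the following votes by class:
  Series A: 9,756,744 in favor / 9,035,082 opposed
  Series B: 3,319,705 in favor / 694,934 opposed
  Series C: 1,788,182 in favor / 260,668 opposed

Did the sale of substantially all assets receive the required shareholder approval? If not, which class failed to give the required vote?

Series A: a majority of 19513487 is 9756744; 9,756,744 required, 9,756,744 in favor — approved.
Series B: 4/5 of 4149943 = 3319954.40, rounded up to 3319955; 3,319,955 required, 3,319,705 in favor — not approved.
Series C: 2/3 of 2682273 = 1788182; 1,788,182 required, 1,788,182 in favor — approved.

Not approved — the Series B shares did not give the required vote.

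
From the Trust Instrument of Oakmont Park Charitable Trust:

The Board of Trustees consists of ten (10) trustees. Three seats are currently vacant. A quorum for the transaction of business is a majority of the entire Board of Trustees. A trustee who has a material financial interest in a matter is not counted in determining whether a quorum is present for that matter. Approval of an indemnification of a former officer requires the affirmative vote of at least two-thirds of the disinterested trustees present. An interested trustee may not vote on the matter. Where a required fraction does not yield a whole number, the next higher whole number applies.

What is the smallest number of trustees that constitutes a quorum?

A majority of 10 is 6.

6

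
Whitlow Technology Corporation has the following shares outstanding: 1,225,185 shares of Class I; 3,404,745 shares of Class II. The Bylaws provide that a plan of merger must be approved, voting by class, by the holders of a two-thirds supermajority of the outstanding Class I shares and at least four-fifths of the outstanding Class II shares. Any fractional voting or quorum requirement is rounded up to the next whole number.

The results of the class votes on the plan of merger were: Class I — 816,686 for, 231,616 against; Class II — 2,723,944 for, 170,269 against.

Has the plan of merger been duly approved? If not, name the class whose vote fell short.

Not approved — the Class I shares did not give the required vote.

Class I: 2/3 of 1225185 = 816790; 816,790 required, 816,686 in favor — not approved.
Class II: 4/5 of 3404745 = 2723796; 2,723,796 required, 2,723,944 in favor — approved.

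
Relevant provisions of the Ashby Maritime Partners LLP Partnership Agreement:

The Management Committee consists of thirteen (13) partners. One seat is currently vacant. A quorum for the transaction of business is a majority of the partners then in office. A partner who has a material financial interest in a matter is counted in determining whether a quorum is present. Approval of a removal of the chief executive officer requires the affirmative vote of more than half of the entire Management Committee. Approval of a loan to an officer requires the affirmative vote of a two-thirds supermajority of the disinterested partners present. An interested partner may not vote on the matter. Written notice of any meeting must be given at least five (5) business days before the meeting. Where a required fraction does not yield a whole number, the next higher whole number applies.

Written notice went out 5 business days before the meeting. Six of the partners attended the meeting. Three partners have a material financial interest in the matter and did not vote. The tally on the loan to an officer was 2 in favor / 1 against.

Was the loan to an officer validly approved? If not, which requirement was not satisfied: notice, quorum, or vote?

Invalid — quorum requirement not satisfied.

Notice: 5 business days given; 5 required (5 ≥ 5). Satisfied.
Quorum: 6 present (interested partners count toward quorum); quorum is 7. Not satisfied.
Vote: the loan to an officer requires two-thirds of the disinterested partners present (6 − 3 = 3). 2/3 of 3 = 2, so 2 affirmative votes are needed; 2 voted in favor. Satisfied. (Moot — without a quorum no business can be validly transacted.)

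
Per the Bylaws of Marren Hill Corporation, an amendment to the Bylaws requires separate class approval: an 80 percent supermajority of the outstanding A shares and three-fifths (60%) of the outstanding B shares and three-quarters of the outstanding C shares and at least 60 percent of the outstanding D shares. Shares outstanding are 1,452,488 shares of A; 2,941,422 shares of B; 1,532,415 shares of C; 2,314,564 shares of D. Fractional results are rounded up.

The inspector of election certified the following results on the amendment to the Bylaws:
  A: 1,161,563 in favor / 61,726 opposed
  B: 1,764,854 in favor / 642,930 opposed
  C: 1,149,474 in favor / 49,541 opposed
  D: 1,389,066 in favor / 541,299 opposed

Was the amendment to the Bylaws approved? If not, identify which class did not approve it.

Not approved — the A shares did not give the required vote.

A: 4/5 of 1452488 = 1161990.40, rounded up to 1161991; 1,161,991 required, 1,161,563 in favor — not approved.
B: 3/5 of 2941422 = 1764853.20, rounded up to 1764854; 1,764,854 required, 1,764,854 in favor — approved.
C: 3/4 of 1532415 = 1149311.25, rounded up to 1149312; 1,149,312 required, 1,149,474 in favor — approved.
D: 3/5 of 2314564 = 1388738.40, rounded up to 1388739; 1,388,739 required, 1,389,066 in favor — approved.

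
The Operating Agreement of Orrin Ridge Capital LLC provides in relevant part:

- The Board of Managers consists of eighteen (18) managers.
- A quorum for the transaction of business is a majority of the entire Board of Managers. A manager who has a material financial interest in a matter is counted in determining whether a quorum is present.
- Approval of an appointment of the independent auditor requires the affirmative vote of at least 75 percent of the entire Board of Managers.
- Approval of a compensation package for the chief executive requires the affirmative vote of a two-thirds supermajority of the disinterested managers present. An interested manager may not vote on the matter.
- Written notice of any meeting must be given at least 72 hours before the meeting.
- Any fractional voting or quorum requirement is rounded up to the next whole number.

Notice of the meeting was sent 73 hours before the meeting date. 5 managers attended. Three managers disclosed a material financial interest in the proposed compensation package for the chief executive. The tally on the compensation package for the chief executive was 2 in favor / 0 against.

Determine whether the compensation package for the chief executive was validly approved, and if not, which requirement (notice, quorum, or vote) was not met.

Notice: 73 hours given; 72 required (73 ≥ 72). Satisfied.
Quorum: 5 present (interested managers count toward quorum); quorum is 10. Not satisfied.
Vote: the compensation package for the chief executive requires two-thirds of the disinterested managers present (5 − 3 = 2). 2/3 of 2 = 1.33, rounded up to 2, so 2 affirmative votes are needed; 2 voted in favor. Satisfied. (Moot — without a quorum no business can be validly transacted.)

Invalid — quorum requirement not satisfied.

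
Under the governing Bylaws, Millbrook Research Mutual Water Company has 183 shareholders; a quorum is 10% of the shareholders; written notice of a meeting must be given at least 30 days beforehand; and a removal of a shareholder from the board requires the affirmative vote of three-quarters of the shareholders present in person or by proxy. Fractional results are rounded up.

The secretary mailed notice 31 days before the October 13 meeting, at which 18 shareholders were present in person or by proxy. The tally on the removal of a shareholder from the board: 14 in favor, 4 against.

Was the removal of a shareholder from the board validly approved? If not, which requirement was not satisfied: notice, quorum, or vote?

Notice: 31 days given; 30 required. Satisfied.
Quorum: 10% of 183 = 18.30, rounded up to 19; 18 present. Not satisfied.
Vote: requires three-fourths of those present (18); 3/4 of 18 = 13.50, rounded up to 14, so 14 needed; 14 in favor. Satisfied.

Invalid — quorum requirement not satisfied.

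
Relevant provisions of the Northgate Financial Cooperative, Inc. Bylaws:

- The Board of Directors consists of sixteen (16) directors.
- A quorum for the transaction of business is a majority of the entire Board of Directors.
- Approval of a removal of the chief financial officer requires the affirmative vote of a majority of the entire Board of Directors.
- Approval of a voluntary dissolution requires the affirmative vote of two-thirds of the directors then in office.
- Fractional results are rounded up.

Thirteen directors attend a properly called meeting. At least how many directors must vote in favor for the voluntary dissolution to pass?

The voluntary dissolution requires two-thirds of the directors then in office (16).
2/3 of 16 = 10.67, rounded up to 11.

11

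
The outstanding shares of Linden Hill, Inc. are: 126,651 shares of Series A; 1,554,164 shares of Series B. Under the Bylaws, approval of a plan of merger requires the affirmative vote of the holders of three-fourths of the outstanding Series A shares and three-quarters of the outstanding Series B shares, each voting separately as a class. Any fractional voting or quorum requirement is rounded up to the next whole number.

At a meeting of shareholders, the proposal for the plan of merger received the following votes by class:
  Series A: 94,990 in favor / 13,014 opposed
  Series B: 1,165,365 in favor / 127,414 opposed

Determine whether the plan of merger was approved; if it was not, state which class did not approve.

Not approved — the Series B shares did not give the required vote.

Series A: 3/4 of 126651 = 94988.25, rounded up to 94989; 94,989 required, 94,990 in favor — approved.
Series B: 3/4 of 1554164 = 1165623; 1,165,623 required, 1,165,365 in favor — not approved.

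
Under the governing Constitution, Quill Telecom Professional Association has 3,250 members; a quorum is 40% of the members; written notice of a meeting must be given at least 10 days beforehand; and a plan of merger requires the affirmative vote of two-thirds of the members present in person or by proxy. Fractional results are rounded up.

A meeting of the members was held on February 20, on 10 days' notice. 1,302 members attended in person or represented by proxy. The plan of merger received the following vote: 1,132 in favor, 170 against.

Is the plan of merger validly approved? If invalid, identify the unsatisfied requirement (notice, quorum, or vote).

Notice: 10 days given; 10 required. Satisfied.
Quorum: 40% of 3,250 = 1,300; 1,302 present. Satisfied.
Vote: requires two-thirds of those present (1,302); 2/3 of 1302 = 868, so 868 needed; 1,132 in favor. Satisfied.

Valid — all requirements satisfied.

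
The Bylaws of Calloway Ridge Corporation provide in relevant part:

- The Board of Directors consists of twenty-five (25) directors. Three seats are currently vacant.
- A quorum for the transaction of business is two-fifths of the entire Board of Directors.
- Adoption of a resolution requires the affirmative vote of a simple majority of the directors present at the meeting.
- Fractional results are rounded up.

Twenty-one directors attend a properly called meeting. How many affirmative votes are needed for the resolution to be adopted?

The resolution requires a majority of the directors present (21).
A majority of 21 is 11.

11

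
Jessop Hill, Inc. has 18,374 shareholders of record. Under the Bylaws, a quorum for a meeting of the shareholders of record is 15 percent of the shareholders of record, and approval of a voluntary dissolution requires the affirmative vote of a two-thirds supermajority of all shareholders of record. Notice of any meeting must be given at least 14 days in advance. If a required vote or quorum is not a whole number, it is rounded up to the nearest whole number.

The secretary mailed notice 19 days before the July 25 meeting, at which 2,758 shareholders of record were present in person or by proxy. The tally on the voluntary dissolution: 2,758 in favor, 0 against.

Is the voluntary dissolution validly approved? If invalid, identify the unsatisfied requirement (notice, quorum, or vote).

Invalid — vote requirement not satisfied.

Notice: 19 days given; 14 required. Satisfied.
Quorum: 15% of 18,374 = 2,756.10, rounded up to 2,757; 2,758 present. Satisfied.
Vote: requires two-thirds of all shareholders of record (18,374); 2/3 of 18374 = 12249.33, rounded up to 12250, so 12,250 needed; 2,758 in favor. Not satisfied.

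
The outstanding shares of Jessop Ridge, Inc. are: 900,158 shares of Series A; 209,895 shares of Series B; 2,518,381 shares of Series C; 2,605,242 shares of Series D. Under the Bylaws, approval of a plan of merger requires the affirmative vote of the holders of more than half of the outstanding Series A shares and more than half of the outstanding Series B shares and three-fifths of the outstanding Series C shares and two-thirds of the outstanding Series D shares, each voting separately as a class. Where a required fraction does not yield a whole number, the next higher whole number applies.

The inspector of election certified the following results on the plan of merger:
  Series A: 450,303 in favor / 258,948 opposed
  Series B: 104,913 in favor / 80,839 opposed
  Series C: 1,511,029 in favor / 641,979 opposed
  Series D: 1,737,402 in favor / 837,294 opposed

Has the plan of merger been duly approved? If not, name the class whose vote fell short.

Series A: a majority of 900158 is 450080; 450,080 required, 450,303 in favor — approved.
Series B: a majority of 209895 is 104948; 104,948 required, 104,913 in favor — not approved.
Series C: 3/5 of 2518381 = 1511028.60, rounded up to 1511029; 1,511,029 required, 1,511,029 in favor — approved.
Series D: 2/3 of 2605242 = 1736828; 1,736,828 required, 1,737,402 in favor — approved.

Not approved — the Series B shares did not give the required vote.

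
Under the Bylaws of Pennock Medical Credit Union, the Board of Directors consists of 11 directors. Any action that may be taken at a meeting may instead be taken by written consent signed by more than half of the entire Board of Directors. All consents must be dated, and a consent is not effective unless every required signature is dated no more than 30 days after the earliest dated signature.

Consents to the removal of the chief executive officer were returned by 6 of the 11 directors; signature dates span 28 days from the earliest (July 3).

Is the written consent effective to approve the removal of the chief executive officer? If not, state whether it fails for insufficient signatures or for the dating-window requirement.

Signatures required: more than half of 11 — a majority of 11 is 6, so 6 needed; 6 signed. Sufficient.
Dating window: the latest signature is 28 days after the earliest; the limit is 30 days. Within the window.

Effective — both the signature and dating-window requirements are satisfied.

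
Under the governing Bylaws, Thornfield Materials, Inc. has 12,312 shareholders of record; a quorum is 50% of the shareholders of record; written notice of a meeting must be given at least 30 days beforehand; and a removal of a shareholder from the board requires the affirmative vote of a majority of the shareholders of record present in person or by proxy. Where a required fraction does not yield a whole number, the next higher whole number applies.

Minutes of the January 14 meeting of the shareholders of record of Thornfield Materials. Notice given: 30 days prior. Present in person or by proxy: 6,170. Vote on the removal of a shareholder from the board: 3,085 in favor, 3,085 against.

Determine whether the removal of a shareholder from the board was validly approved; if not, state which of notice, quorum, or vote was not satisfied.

Invalid — vote requirement not satisfied.

Notice: 30 days given; 30 required. Satisfied.
Quorum: 50% of 12,312 = 6,156; 6,170 present. Satisfied.
Vote: requires a majority of those present (6,170); a majority of 6170 is 3086, so 3,086 needed; 3,085 in favor. Not satisfied.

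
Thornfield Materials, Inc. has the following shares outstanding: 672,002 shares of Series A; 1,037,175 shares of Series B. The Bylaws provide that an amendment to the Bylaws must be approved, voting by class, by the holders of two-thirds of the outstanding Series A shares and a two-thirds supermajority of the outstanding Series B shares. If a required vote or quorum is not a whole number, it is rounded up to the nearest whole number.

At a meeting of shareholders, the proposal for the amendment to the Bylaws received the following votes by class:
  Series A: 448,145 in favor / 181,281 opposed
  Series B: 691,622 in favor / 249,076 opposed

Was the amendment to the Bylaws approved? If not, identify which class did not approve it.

Approved — every class gave the required vote.

Series A: 2/3 of 672002 = 448001.33, rounded up to 448002; 448,002 required, 448,145 in favor — approved.
Series B: 2/3 of 1037175 = 691450; 691,450 required, 691,622 in favor — approved.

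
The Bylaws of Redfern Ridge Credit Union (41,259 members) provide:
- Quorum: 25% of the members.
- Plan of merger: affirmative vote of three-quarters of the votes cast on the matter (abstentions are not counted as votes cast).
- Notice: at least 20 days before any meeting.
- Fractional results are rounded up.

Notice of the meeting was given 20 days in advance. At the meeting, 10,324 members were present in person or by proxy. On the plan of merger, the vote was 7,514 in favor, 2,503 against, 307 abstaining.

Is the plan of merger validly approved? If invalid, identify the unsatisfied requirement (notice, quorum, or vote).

Notice: 20 days given; 20 required. Satisfied.
Quorum: 25% of 41,259 = 10,314.75, rounded up to 10,315; 10,324 present. Satisfied.
Vote: requires three-fourths of the votes cast (10,324 − 307 abstaining = 10,017); 3/4 of 10017 = 7512.75, rounded up to 7513, so 7,513 needed; 7,514 in favor. Satisfied.

Valid — all requirements satisfied.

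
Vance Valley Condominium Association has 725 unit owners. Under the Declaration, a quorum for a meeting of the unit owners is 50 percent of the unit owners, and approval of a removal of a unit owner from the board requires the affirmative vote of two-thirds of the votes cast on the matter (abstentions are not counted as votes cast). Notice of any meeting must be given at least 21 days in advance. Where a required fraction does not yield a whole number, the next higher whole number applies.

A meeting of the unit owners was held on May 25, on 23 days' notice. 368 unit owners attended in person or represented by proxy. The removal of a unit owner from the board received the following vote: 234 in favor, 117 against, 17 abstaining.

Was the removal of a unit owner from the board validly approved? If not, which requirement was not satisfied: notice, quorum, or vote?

Valid — all requirements satisfied.

Notice: 23 days given; 21 required. Satisfied.
Quorum: 50% of 725 = 362.50, rounded up to 363; 368 present. Satisfied.
Vote: requires two-thirds of the votes cast (368 − 17 abstaining = 351); 2/3 of 351 = 234, so 234 needed; 234 in favor. Satisfied.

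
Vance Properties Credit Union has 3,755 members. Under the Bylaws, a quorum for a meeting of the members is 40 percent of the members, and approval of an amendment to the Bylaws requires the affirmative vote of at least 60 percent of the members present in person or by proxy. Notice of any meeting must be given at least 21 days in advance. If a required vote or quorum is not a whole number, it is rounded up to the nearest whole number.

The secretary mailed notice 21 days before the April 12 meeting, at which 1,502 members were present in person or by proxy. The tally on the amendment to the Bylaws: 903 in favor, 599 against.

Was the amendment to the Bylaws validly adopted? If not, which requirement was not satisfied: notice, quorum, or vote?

Notice: 21 days given; 21 required. Satisfied.
Quorum: 40% of 3,755 = 1,502; 1,502 present. Satisfied.
Vote: requires three-fifths of those present (1,502); 3/5 of 1502 = 901.20, rounded up to 902, so 902 needed; 903 in favor. Satisfied.

Valid — all requirements satisfied.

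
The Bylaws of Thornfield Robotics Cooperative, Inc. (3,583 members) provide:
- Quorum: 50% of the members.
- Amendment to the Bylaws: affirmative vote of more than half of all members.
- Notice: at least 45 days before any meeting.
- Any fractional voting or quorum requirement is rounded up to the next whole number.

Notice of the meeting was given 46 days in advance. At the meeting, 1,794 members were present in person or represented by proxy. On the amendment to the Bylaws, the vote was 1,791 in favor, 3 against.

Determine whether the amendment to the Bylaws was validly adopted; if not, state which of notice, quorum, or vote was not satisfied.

Notice: 46 days given; 45 required. Satisfied.
Quorum: 50% of 3,583 = 1,791.50, rounded up to 1,792; 1,794 present. Satisfied.
Vote: requires a majority of all members (3,583); a majority of 3583 is 1792, so 1,792 needed; 1,791 in favor. Not satisfied.

Invalid — vote requirement not satisfied.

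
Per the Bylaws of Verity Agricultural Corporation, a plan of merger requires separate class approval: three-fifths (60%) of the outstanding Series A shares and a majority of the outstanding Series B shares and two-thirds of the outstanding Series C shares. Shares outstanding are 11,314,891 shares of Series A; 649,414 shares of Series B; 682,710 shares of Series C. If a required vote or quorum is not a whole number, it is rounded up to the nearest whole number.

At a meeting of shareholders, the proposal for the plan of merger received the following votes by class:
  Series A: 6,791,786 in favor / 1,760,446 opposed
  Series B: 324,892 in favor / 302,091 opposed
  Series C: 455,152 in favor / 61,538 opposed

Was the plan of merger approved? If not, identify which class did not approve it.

Approved — every class gave the required vote.

Series A: 3/5 of 11314891 = 6788934.60, rounded up to 6788935; 6,788,935 required, 6,791,786 in favor — approved.
Series B: a majority of 649414 is 324708; 324,708 required, 324,892 in favor — approved.
Series C: 2/3 of 682710 = 455140; 455,140 required, 455,152 in favor — approved.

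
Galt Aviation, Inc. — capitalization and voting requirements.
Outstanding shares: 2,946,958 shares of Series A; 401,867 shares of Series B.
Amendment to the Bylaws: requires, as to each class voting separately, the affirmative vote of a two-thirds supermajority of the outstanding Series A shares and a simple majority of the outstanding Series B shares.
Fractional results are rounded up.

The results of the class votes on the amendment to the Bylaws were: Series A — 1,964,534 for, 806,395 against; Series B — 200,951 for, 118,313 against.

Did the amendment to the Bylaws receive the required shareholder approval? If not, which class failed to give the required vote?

Series A: 2/3 of 2946958 = 1964638.67, rounded up to 1964639; 1,964,639 required, 1,964,534 in favor — not approved.
Series B: a majority of 401867 is 200934; 200,934 required, 200,951 in favor — approved.

Not approved — the Series A shares did not give the required vote.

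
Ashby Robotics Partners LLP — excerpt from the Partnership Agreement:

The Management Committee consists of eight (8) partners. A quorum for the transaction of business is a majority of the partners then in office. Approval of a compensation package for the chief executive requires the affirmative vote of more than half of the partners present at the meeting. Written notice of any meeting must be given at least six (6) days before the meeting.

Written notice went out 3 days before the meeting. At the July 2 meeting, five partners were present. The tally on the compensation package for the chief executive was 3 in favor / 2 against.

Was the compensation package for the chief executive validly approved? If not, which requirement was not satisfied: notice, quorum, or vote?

Notice: 3 days given; 6 required (3 < 6). Not satisfied.
Quorum: 5 present; quorum is 5. Satisfied.
Vote: the compensation package for the chief executive requires a majority of the partners present (5). A majority of 5 is 3, so 3 affirmative votes are needed; 3 voted in favor. Satisfied.

Invalid — notice requirement not satisfied.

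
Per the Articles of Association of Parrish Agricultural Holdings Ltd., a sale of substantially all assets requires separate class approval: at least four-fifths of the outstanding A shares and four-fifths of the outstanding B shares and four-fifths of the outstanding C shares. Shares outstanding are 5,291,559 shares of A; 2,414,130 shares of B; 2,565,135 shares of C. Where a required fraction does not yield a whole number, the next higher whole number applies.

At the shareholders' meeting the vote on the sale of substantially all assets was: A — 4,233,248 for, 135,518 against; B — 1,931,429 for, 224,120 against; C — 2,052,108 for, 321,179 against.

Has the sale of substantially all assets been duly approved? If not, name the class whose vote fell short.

Approved — every class gave the required vote.

A: 4/5 of 5291559 = 4233247.20, rounded up to 4233248; 4,233,248 required, 4,233,248 in favor — approved.
B: 4/5 of 2414130 = 1931304; 1,931,304 required, 1,931,429 in favor — approved.
C: 4/5 of 2565135 = 2052108; 2,052,108 required, 2,052,108 in favor — approved.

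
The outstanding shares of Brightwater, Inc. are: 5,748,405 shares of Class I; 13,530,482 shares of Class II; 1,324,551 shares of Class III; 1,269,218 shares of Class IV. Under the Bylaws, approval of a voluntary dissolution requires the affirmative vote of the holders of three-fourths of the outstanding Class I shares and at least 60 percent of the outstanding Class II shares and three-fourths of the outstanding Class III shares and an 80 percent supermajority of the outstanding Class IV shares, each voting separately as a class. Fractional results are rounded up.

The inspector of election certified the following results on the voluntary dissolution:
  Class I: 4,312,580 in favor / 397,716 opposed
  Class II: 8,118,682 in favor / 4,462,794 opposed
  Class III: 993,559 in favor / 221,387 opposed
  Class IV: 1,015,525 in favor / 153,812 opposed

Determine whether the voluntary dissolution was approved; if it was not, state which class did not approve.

Class I: 3/4 of 5748405 = 4311303.75, rounded up to 4311304; 4,311,304 required, 4,312,580 in favor — approved.
Class II: 3/5 of 13530482 = 8118289.20, rounded up to 8118290; 8,118,290 required, 8,118,682 in favor — approved.
Class III: 3/4 of 1324551 = 993413.25, rounded up to 993414; 993,414 required, 993,559 in favor — approved.
Class IV: 4/5 of 1269218 = 1015374.40, rounded up to 1015375; 1,015,375 required, 1,015,525 in favor — approved.

Approved — every class gave the required vote.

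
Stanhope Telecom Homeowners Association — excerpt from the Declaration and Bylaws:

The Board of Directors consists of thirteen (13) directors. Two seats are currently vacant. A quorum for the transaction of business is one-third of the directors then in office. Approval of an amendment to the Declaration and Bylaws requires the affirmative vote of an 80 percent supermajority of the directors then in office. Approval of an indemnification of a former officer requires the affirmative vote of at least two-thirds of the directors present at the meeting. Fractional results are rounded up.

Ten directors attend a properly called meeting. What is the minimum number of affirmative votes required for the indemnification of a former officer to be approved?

The indemnification of a former officer requires two-thirds of the directors present (10).
2/3 of 10 = 6.67, rounded up to 7.

7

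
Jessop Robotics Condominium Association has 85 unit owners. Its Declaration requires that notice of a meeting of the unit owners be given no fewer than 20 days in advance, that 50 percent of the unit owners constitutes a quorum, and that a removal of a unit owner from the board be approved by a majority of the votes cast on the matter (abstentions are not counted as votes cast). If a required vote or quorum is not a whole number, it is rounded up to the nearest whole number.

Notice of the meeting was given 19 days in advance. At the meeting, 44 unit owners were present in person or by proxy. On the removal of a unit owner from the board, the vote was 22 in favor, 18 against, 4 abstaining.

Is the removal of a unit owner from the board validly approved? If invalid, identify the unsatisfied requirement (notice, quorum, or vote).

Invalid — notice requirement not satisfied.

Notice: 19 days given; 20 required. Not satisfied.
Quorum: 50% of 85 = 42.50, rounded up to 43; 44 present. Satisfied.
Vote: requires a majority of the votes cast (44 − 4 abstaining = 40); a majority of 40 is 21, so 21 needed; 22 in favor. Satisfied.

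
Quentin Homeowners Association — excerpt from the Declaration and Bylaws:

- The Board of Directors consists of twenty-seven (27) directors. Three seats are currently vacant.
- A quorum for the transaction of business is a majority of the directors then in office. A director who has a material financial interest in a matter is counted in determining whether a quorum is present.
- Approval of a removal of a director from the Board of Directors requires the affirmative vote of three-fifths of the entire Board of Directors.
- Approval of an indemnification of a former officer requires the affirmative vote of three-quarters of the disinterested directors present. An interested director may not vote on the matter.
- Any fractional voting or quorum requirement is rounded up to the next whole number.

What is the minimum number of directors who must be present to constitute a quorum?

13

A majority of 24 is 13.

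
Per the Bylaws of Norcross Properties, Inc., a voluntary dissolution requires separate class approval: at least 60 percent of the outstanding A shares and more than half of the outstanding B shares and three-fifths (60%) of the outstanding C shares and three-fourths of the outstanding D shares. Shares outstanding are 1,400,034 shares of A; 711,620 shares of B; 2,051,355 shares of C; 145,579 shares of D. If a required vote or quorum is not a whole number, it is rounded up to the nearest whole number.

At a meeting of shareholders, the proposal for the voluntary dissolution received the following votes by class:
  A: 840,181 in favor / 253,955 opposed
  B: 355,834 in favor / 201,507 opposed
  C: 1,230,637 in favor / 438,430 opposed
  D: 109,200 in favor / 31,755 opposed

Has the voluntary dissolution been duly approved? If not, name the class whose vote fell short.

Not approved — the C shares did not give the required vote.

A: 3/5 of 1400034 = 840020.40, rounded up to 840021; 840,021 required, 840,181 in favor — approved.
B: a majority of 711620 is 355811; 355,811 required, 355,834 in favor — approved.
C: 3/5 of 2051355 = 1230813; 1,230,813 required, 1,230,637 in favor — not approved.
D: 3/4 of 145579 = 109184.25, rounded up to 109185; 109,185 required, 109,200 in favor — approved.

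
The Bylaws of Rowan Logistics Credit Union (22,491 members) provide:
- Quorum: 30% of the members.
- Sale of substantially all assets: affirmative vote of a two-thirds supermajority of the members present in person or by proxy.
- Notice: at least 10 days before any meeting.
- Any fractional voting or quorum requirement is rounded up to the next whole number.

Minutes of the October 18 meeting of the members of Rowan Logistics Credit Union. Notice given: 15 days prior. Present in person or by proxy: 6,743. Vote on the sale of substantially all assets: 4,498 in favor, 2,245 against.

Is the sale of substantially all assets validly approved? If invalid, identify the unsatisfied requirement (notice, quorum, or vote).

Invalid — quorum requirement not satisfied.

Notice: 15 days given; 10 required. Satisfied.
Quorum: 30% of 22,491 = 6,747.30, rounded up to 6,748; 6,743 present. Not satisfied.
Vote: requires two-thirds of those present (6,743); 2/3 of 6743 = 4495.33, rounded up to 4496, so 4,496 needed; 4,498 in favor. Satisfied.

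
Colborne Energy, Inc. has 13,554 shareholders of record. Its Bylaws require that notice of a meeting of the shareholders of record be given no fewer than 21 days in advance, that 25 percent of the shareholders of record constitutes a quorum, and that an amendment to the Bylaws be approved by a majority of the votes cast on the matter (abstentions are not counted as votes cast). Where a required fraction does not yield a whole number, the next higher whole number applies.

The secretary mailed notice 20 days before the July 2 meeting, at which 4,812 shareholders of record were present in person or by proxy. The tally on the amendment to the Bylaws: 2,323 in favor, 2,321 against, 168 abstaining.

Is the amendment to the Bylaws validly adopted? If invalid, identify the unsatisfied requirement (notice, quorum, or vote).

Notice: 20 days given; 21 required. Not satisfied.
Quorum: 25% of 13,554 = 3,388.50, rounded up to 3,389; 4,812 present. Satisfied.
Vote: requires a majority of the votes cast (4,812 − 168 abstaining = 4,644); a majority of 4644 is 2323, so 2,323 needed; 2,323 in favor. Satisfied.

Invalid — notice requirement not satisfied.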